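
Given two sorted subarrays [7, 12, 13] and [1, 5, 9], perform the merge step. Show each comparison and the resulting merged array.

Merging process:

Compare 7 vs 1: take 1 from right. Merged: [1]
Compare 7 vs 5: take 5 from right. Merged: [1, 5]
Compare 7 vs 9: take 7 from left. Merged: [1, 5, 7]
Compare 12 vs 9: take 9 from right. Merged: [1, 5, 7, 9]
Append remaining from left: [12, 13]. Merged: [1, 5, 7, 9, 12, 13]

Final merged array: [1, 5, 7, 9, 12, 13]
Total comparisons: 4

The merged array is [1, 5, 7, 9, 12, 13], requiring 4 comparisons. The merge step runs in O(n) time where n is the total number of elements.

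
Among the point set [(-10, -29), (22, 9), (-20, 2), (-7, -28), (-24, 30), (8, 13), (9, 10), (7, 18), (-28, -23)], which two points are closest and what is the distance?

Computing all pairwise distances among 9 points:

d((-10, -29), (22, 9)) = 49.679
d((-10, -29), (-20, 2)) = 32.573
d((-10, -29), (-7, -28)) = 3.1623 <-- minimum
d((-10, -29), (-24, 30)) = 60.6383
d((-10, -29), (8, 13)) = 45.6946
d((-10, -29), (9, 10)) = 43.382
d((-10, -29), (7, 18)) = 49.98
d((-10, -29), (-28, -23)) = 18.9737
d((22, 9), (-20, 2)) = 42.5793
d((22, 9), (-7, -28)) = 47.0106
d((22, 9), (-24, 30)) = 50.5668
d((22, 9), (8, 13)) = 14.5602
d((22, 9), (9, 10)) = 13.0384
d((22, 9), (7, 18)) = 17.4929
d((22, 9), (-28, -23)) = 59.3633
d((-20, 2), (-7, -28)) = 32.6956
d((-20, 2), (-24, 30)) = 28.2843
d((-20, 2), (8, 13)) = 30.0832
d((-20, 2), (9, 10)) = 30.0832
d((-20, 2), (7, 18)) = 31.3847
d((-20, 2), (-28, -23)) = 26.2488
d((-7, -28), (-24, 30)) = 60.4401
d((-7, -28), (8, 13)) = 43.6578
d((-7, -28), (9, 10)) = 41.2311
d((-7, -28), (7, 18)) = 48.0833
d((-7, -28), (-28, -23)) = 21.587
d((-24, 30), (8, 13)) = 36.2353
d((-24, 30), (9, 10)) = 38.5876
d((-24, 30), (7, 18)) = 33.2415
d((-24, 30), (-28, -23)) = 53.1507
d((8, 13), (9, 10)) = 3.1623 <-- minimum
d((8, 13), (7, 18)) = 5.099
d((8, 13), (-28, -23)) = 50.9117
d((9, 10), (7, 18)) = 8.2462
d((9, 10), (-28, -23)) = 49.5782
d((7, 18), (-28, -23)) = 53.9073

Minimum distance: 3.1623 (tie among 2 pairs: (-10, -29) and (-7, -28); (8, 13) and (9, 10))

The minimum Euclidean distance is 3.1623. There is a tie: 2 pairs achieve this minimum — (-10, -29) and (-7, -28); (8, 13) and (9, 10). Any of these is a valid closest pair. For 9 points, brute-force pairwise comparison is shown above. For large n, the divide-and-conquer algorithm (sort by x, recurse on halves, check the dividing strip) achieves O(n log n).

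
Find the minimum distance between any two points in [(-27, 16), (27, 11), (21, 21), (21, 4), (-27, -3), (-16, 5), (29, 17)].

Computing all pairwise distances among 7 points:

d((-27, 16), (27, 11)) = 54.231
d((-27, 16), (21, 21)) = 48.2597
d((-27, 16), (21, 4)) = 49.4773
d((-27, 16), (-27, -3)) = 19.0
d((-27, 16), (-16, 5)) = 15.5563
d((-27, 16), (29, 17)) = 56.0089
d((27, 11), (21, 21)) = 11.6619
d((27, 11), (21, 4)) = 9.2195
d((27, 11), (-27, -3)) = 55.7853
d((27, 11), (-16, 5)) = 43.4166
d((27, 11), (29, 17)) = 6.3246 <-- minimum
d((21, 21), (21, 4)) = 17.0
d((21, 21), (-27, -3)) = 53.6656
d((21, 21), (-16, 5)) = 40.3113
d((21, 21), (29, 17)) = 8.9443
d((21, 4), (-27, -3)) = 48.5077
d((21, 4), (-16, 5)) = 37.0135
d((21, 4), (29, 17)) = 15.2643
d((-27, -3), (-16, 5)) = 13.6015
d((-27, -3), (29, 17)) = 59.4643
d((-16, 5), (29, 17)) = 46.5725

Closest pair: (27, 11) and (29, 17) with distance 6.3246

The closest pair is (27, 11) and (29, 17) with Euclidean distance 6.3246. For 7 points, brute-force pairwise comparison is shown above. For large n, the divide-and-conquer algorithm (sort by x, recurse on halves, check the dividing strip) achieves O(n log n).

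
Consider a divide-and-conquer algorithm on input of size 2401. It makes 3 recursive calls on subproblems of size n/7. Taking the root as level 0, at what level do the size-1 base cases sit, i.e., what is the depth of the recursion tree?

For divide and conquer with division factor 7:

Problem sizes at each level:
Level 0: 2401
Level 1: 343
Level 2: 49
Level 3: 7
Level 4: 1

The root is level 0 and the size-1 base case is level 4 (the tree spans levels 0 through 4, i.e. 5 levels counting the root), so the depth is the number of divisions: log_7(2401) = 4

The recursion tree depth is log_7(2401) = 4. At each level, the problem size is divided by 7, so it takes 4 divisions to reduce to a base case of size 1. The algorithm makes 3 recursive calls at each level.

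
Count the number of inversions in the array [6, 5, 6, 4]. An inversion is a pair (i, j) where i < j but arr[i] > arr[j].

Finding inversions in [6, 5, 6, 4]:

(0, 1): arr[0]=6 > arr[1]=5
(0, 3): arr[0]=6 > arr[3]=4
(1, 3): arr[1]=5 > arr[3]=4
(2, 3): arr[2]=6 > arr[3]=4

Total inversions: 4

The array has 4 inversion(s): (0,1), (0,3), (1,3), (2,3). Each pair (i,j) satisfies i < j and arr[i] > arr[j].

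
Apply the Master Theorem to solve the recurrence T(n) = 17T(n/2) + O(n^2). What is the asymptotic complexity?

Master Theorem for T(n) = 17T(n/2) + O(n^2):

a = 17, b = 2, c = 2
log_b(a) = log_2(17) = 4.0875

Case 1: c = 2 < log_2(17) = 4.0875
T(n) = O(n^(log_2 17))

For T(n) = 17T(n/2) + O(n^2): log_2(17) = 4.0875. This is Case 1 of the Master Theorem (c < log_b(a), work dominated by leaves), giving O(n^(log_2 17)).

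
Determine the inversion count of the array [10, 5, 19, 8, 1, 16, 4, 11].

Finding inversions in [10, 5, 19, 8, 1, 16, 4, 11]:

(0, 1): arr[0]=10 > arr[1]=5
(0, 3): arr[0]=10 > arr[3]=8
(0, 4): arr[0]=10 > arr[4]=1
(0, 6): arr[0]=10 > arr[6]=4
(1, 4): arr[1]=5 > arr[4]=1
(1, 6): arr[1]=5 > arr[6]=4
(2, 3): arr[2]=19 > arr[3]=8
(2, 4): arr[2]=19 > arr[4]=1
(2, 5): arr[2]=19 > arr[5]=16
(2, 6): arr[2]=19 > arr[6]=4
(2, 7): arr[2]=19 > arr[7]=11
(3, 4): arr[3]=8 > arr[4]=1
(3, 6): arr[3]=8 > arr[6]=4
(5, 6): arr[5]=16 > arr[6]=4
(5, 7): arr[5]=16 > arr[7]=11

Total inversions: 15

The array has 15 inversion(s): (0,1), (0,3), (0,4), (0,6), (1,4), (1,6), (2,3), (2,4), (2,5), (2,6), (2,7), (3,4), (3,6), (5,6), (5,7). Each pair (i,j) satisfies i < j and arr[i] > arr[j].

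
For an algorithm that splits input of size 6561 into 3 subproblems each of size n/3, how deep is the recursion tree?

For divide and conquer with division factor 3:

Problem sizes at each level:
Level 0: 6561
Level 1: 2187
Level 2: 729
Level 3: 243
Level 4: 81
Level 5: 27
Level 6: 9
Level 7: 3
Level 8: 1

The root is level 0 and the size-1 base case is level 8 (the tree spans levels 0 through 8, i.e. 9 levels counting the root), so the depth is the number of divisions: log_3(6561) = 8

The recursion tree depth is log_3(6561) = 8. At each level, the problem size is divided by 3, so it takes 8 divisions to reduce to a base case of size 1. The algorithm makes 3 recursive calls at each level.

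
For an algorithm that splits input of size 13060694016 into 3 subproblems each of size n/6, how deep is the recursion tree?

For divide and conquer with division factor 6:

Problem sizes at each level:
Level 0: 13060694016
Level 1: 2176782336
Level 2: 362797056
Level 3: 60466176
Level 4: 10077696
Level 5: 1679616
Level 6: 279936
Level 7: 46656
Level 8: 7776
Level 9: 1296
Level 10: 216
Level 11: 36
Level 12: 6
Level 13: 1

The root is level 0 and the size-1 base case is level 13 (the tree spans levels 0 through 13, i.e. 14 levels counting the root), so the depth is the number of divisions: log_6(13060694016) = 13

The recursion tree depth is log_6(13060694016) = 13. At each level, the problem size is divided by 6, so it takes 13 divisions to reduce to a base case of size 1. The algorithm makes 3 recursive calls at each level.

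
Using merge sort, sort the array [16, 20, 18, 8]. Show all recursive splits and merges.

Merge sort trace:

Split: [16, 20, 18, 8] -> [16, 20] and [18, 8]
  Split: [16, 20] -> [16] and [20]
  Merge: [16] + [20] -> [16, 20]
  Split: [18, 8] -> [18] and [8]
  Merge: [18] + [8] -> [8, 18]
Merge: [16, 20] + [8, 18] -> [8, 16, 18, 20]

Final sorted array: [8, 16, 18, 20]

The merge sort proceeds by recursively splitting the array and merging sorted halves.
After all merges, the sorted array is [8, 16, 18, 20].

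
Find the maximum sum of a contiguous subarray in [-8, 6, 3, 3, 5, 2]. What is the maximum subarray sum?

Using Kadane's algorithm on [-8, 6, 3, 3, 5, 2]:

Scanning through the array:
Position 1 (value 6): max_ending_here = 6, max_so_far = 6
Position 2 (value 3): max_ending_here = 9, max_so_far = 9
Position 3 (value 3): max_ending_here = 12, max_so_far = 12
Position 4 (value 5): max_ending_here = 17, max_so_far = 17
Position 5 (value 2): max_ending_here = 19, max_so_far = 19

Maximum subarray: [6, 3, 3, 5, 2]
Maximum sum: 19

The maximum subarray is [6, 3, 3, 5, 2] with sum 19. This subarray runs from index 1 to index 5.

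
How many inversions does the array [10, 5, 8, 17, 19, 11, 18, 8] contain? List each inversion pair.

Finding inversions in [10, 5, 8, 17, 19, 11, 18, 8]:

(0, 1): arr[0]=10 > arr[1]=5
(0, 2): arr[0]=10 > arr[2]=8
(0, 7): arr[0]=10 > arr[7]=8
(3, 5): arr[3]=17 > arr[5]=11
(3, 7): arr[3]=17 > arr[7]=8
(4, 5): arr[4]=19 > arr[5]=11
(4, 6): arr[4]=19 > arr[6]=18
(4, 7): arr[4]=19 > arr[7]=8
(5, 7): arr[5]=11 > arr[7]=8
(6, 7): arr[6]=18 > arr[7]=8

Total inversions: 10

The array has 10 inversion(s): (0,1), (0,2), (0,7), (3,5), (3,7), (4,5), (4,6), (4,7), (5,7), (6,7). Each pair (i,j) satisfies i < j and arr[i] > arr[j].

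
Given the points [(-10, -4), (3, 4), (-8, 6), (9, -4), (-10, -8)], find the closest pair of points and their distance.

Computing all pairwise distances among 5 points:

d((-10, -4), (3, 4)) = 15.2643
d((-10, -4), (-8, 6)) = 10.198
d((-10, -4), (9, -4)) = 19.0
d((-10, -4), (-10, -8)) = 4.0 <-- minimum
d((3, 4), (-8, 6)) = 11.1803
d((3, 4), (9, -4)) = 10.0
d((3, 4), (-10, -8)) = 17.6918
d((-8, 6), (9, -4)) = 19.7231
d((-8, 6), (-10, -8)) = 14.1421
d((9, -4), (-10, -8)) = 19.4165

Closest pair: (-10, -4) and (-10, -8) with distance 4.0

The closest pair is (-10, -4) and (-10, -8) with Euclidean distance 4.0. For 5 points, brute-force pairwise comparison is shown above. For large n, the divide-and-conquer algorithm (sort by x, recurse on halves, check the dividing strip) achieves O(n log n).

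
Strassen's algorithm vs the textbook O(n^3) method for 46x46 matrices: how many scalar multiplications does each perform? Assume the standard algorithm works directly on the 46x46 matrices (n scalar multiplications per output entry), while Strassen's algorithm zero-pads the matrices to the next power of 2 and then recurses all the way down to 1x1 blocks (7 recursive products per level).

Matrix multiplication for 46x46 matrices:

Strassen's algorithm requires power-of-2 dimensions. Pad 46x46 to 64x64 (next power of 2).

Standard algorithm: 46^3 = 97336 multiplications
Strassen's algorithm: 7^(log2(64)) = 7^6 = 117649 multiplications
Difference: 97336 - 117649 = -20313 (Strassen uses MORE here due to padding overhead — for small or just-over-power-of-2 n, padding can outweigh the per-level savings)

Standard: 97336 multiplications (46^3). Strassen: 117649 multiplications (7^6, after padding to 64x64). Strassen reduces 8 recursive multiplications to 7 at each level.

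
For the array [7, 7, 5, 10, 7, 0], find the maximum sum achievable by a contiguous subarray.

Using Kadane's algorithm on [7, 7, 5, 10, 7, 0]:

Scanning through the array:
Position 1 (value 7): max_ending_here = 14, max_so_far = 14
Position 2 (value 5): max_ending_here = 19, max_so_far = 19
Position 3 (value 10): max_ending_here = 29, max_so_far = 29
Position 4 (value 7): max_ending_here = 36, max_so_far = 36
Position 5 (value 0): max_ending_here = 36, max_so_far = 36

Maximum subarray: [7, 7, 5, 10, 7]
Maximum sum: 36

The maximum subarray is [7, 7, 5, 10, 7] with sum 36. This subarray runs from index 0 to index 4.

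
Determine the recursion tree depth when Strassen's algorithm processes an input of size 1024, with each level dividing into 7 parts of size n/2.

For divide and conquer with division factor 2:

Problem sizes at each level:
Level 0: 1024
Level 1: 512
Level 2: 256
Level 3: 128
Level 4: 64
Level 5: 32
Level 6: 16
Level 7: 8
Level 8: 4
Level 9: 2
Level 10: 1

The root is level 0 and the size-1 base case is level 10 (the tree spans levels 0 through 10, i.e. 11 levels counting the root), so the depth is the number of divisions: log_2(1024) = 10

The recursion tree depth is log_2(1024) = 10. At each level, the problem size is divided by 2, so it takes 10 divisions to reduce to a base case of size 1. The algorithm makes 7 recursive calls at each level.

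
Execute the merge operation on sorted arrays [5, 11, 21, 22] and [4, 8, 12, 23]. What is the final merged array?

Merging process:

Compare 5 vs 4: take 4 from right. Merged: [4]
Compare 5 vs 8: take 5 from left. Merged: [4, 5]
Compare 11 vs 8: take 8 from right. Merged: [4, 5, 8]
Compare 11 vs 12: take 11 from left. Merged: [4, 5, 8, 11]
Compare 21 vs 12: take 12 from right. Merged: [4, 5, 8, 11, 12]
Compare 21 vs 23: take 21 from left. Merged: [4, 5, 8, 11, 12, 21]
Compare 22 vs 23: take 22 from left. Merged: [4, 5, 8, 11, 12, 21, 22]
Append remaining from right: [23]. Merged: [4, 5, 8, 11, 12, 21, 22, 23]

Final merged array: [4, 5, 8, 11, 12, 21, 22, 23]
Total comparisons: 7

The merged array is [4, 5, 8, 11, 12, 21, 22, 23], requiring 7 comparisons. The merge step runs in O(n) time where n is the total number of elements.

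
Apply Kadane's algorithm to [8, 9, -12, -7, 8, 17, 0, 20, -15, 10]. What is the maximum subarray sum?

Using Kadane's algorithm on [8, 9, -12, -7, 8, 17, 0, 20, -15, 10]:

Scanning through the array:
Position 1 (value 9): max_ending_here = 17, max_so_far = 17
Position 2 (value -12): max_ending_here = 5, max_so_far = 17
Position 3 (value -7): max_ending_here = -2, max_so_far = 17
Position 4 (value 8): max_ending_here = 8, max_so_far = 17
Position 5 (value 17): max_ending_here = 25, max_so_far = 25
Position 6 (value 0): max_ending_here = 25, max_so_far = 25
Position 7 (value 20): max_ending_here = 45, max_so_far = 45
Position 8 (value -15): max_ending_here = 30, max_so_far = 45
Position 9 (value 10): max_ending_here = 40, max_so_far = 45

Maximum subarray: [8, 17, 0, 20]
Maximum sum: 45

The maximum subarray is [8, 17, 0, 20] with sum 45. This subarray runs from index 4 to index 7.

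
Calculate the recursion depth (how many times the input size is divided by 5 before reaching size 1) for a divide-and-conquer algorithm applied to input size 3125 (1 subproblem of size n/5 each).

For divide and conquer with division factor 5:

Problem sizes at each level:
Level 0: 3125
Level 1: 625
Level 2: 125
Level 3: 25
Level 4: 5
Level 5: 1

The root is level 0 and the size-1 base case is level 5 (the tree spans levels 0 through 5, i.e. 6 levels counting the root), so the depth is the number of divisions: log_5(3125) = 5

The recursion tree depth is log_5(3125) = 5. At each level, the problem size is divided by 5, so it takes 5 divisions to reduce to a base case of size 1. The algorithm makes 1 recursive call at each level.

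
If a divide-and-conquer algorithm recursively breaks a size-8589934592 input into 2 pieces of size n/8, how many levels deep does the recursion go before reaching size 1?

For divide and conquer with division factor 8:

Problem sizes at each level:
Level 0: 8589934592
Level 1: 1073741824
Level 2: 134217728
Level 3: 16777216
Level 4: 2097152
Level 5: 262144
Level 6: 32768
Level 7: 4096
Level 8: 512
Level 9: 64
Level 10: 8
Level 11: 1

The root is level 0 and the size-1 base case is level 11 (the tree spans levels 0 through 11, i.e. 12 levels counting the root), so the depth is the number of divisions: log_8(8589934592) = 11

The recursion tree depth is log_8(8589934592) = 11. At each level, the problem size is divided by 8, so it takes 11 divisions to reduce to a base case of size 1. The algorithm makes 2 recursive calls at each level.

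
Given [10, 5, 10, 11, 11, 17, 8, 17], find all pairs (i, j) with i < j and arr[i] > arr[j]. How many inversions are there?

Finding inversions in [10, 5, 10, 11, 11, 17, 8, 17]:

(0, 1): arr[0]=10 > arr[1]=5
(0, 6): arr[0]=10 > arr[6]=8
(2, 6): arr[2]=10 > arr[6]=8
(3, 6): arr[3]=11 > arr[6]=8
(4, 6): arr[4]=11 > arr[6]=8
(5, 6): arr[5]=17 > arr[6]=8

Total inversions: 6

The array has 6 inversion(s): (0,1), (0,6), (2,6), (3,6), (4,6), (5,6). Each pair (i,j) satisfies i < j and arr[i] > arr[j].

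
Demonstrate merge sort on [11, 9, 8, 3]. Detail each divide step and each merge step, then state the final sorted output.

Merge sort trace:

Split: [11, 9, 8, 3] -> [11, 9] and [8, 3]
  Split: [11, 9] -> [11] and [9]
  Merge: [11] + [9] -> [9, 11]
  Split: [8, 3] -> [8] and [3]
  Merge: [8] + [3] -> [3, 8]
Merge: [9, 11] + [3, 8] -> [3, 8, 9, 11]

Final sorted array: [3, 8, 9, 11]

The merge sort proceeds by recursively splitting the array and merging sorted halves.
After all merges, the sorted array is [3, 8, 9, 11].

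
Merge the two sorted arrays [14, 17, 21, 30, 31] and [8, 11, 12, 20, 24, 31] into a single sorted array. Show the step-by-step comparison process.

Merging process:

Compare 14 vs 8: take 8 from right. Merged: [8]
Compare 14 vs 11: take 11 from right. Merged: [8, 11]
Compare 14 vs 12: take 12 from right. Merged: [8, 11, 12]
Compare 14 vs 20: take 14 from left. Merged: [8, 11, 12, 14]
Compare 17 vs 20: take 17 from left. Merged: [8, 11, 12, 14, 17]
Compare 21 vs 20: take 20 from right. Merged: [8, 11, 12, 14, 17, 20]
Compare 21 vs 24: take 21 from left. Merged: [8, 11, 12, 14, 17, 20, 21]
Compare 30 vs 24: take 24 from right. Merged: [8, 11, 12, 14, 17, 20, 21, 24]
Compare 30 vs 31: take 30 from left. Merged: [8, 11, 12, 14, 17, 20, 21, 24, 30]
Compare 31 vs 31: take 31 from left. Merged: [8, 11, 12, 14, 17, 20, 21, 24, 30, 31]
Append remaining from right: [31]. Merged: [8, 11, 12, 14, 17, 20, 21, 24, 30, 31, 31]

Final merged array: [8, 11, 12, 14, 17, 20, 21, 24, 30, 31, 31]
Total comparisons: 10

The merged array is [8, 11, 12, 14, 17, 20, 21, 24, 30, 31, 31], requiring 10 comparisons. The merge step runs in O(n) time where n is the total number of elements.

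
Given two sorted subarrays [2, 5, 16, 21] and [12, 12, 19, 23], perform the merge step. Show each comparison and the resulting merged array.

Merging process:

Compare 2 vs 12: take 2 from left. Merged: [2]
Compare 5 vs 12: take 5 from left. Merged: [2, 5]
Compare 16 vs 12: take 12 from right. Merged: [2, 5, 12]
Compare 16 vs 12: take 12 from right. Merged: [2, 5, 12, 12]
Compare 16 vs 19: take 16 from left. Merged: [2, 5, 12, 12, 16]
Compare 21 vs 19: take 19 from right. Merged: [2, 5, 12, 12, 16, 19]
Compare 21 vs 23: take 21 from left. Merged: [2, 5, 12, 12, 16, 19, 21]
Append remaining from right: [23]. Merged: [2, 5, 12, 12, 16, 19, 21, 23]

Final merged array: [2, 5, 12, 12, 16, 19, 21, 23]
Total comparisons: 7

The merged array is [2, 5, 12, 12, 16, 19, 21, 23], requiring 7 comparisons. The merge step runs in O(n) time where n is the total number of elements.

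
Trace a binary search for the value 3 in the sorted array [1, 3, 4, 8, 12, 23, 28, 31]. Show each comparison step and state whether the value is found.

Binary search for 3 in [1, 3, 4, 8, 12, 23, 28, 31]:

lo=0, hi=7, mid=3, arr[mid]=8 -> 8 > 3, search left half
lo=0, hi=2, mid=1, arr[mid]=3 -> Found target at index 1!

Binary search finds 3 at index 1 after 2 comparisons. The search repeatedly halves the search space by comparing with the middle element.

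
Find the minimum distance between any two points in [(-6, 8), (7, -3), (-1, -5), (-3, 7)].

Computing all pairwise distances among 4 points:

d((-6, 8), (7, -3)) = 17.0294
d((-6, 8), (-1, -5)) = 13.9284
d((-6, 8), (-3, 7)) = 3.1623 <-- minimum
d((7, -3), (-1, -5)) = 8.2462
d((7, -3), (-3, 7)) = 14.1421
d((-1, -5), (-3, 7)) = 12.1655

Closest pair: (-6, 8) and (-3, 7) with distance 3.1623

The closest pair is (-6, 8) and (-3, 7) with Euclidean distance 3.1623. For 4 points, brute-force pairwise comparison is shown above. For large n, the divide-and-conquer algorithm (sort by x, recurse on halves, check the dividing strip) achieves O(n log n).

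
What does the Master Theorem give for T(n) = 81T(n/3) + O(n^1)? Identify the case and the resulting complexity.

Master Theorem for T(n) = 81T(n/3) + O(n^1):

a = 81, b = 3, c = 1
log_b(a) = log_3(81) = 4.0000

Case 1: c = 1 < log_3(81) = 4.0000
T(n) = O(n^(log_3 81)) = O(n^4)

For T(n) = 81T(n/3) + O(n^1): log_3(81) = 4.0000. This is Case 1 of the Master Theorem (c < log_b(a), work dominated by leaves), giving O(n^4).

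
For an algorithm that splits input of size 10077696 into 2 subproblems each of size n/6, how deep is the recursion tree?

For divide and conquer with division factor 6:

Problem sizes at each level:
Level 0: 10077696
Level 1: 1679616
Level 2: 279936
Level 3: 46656
Level 4: 7776
Level 5: 1296
Level 6: 216
Level 7: 36
Level 8: 6
Level 9: 1

The root is level 0 and the size-1 base case is level 9 (the tree spans levels 0 through 9, i.e. 10 levels counting the root), so the depth is the number of divisions: log_6(10077696) = 9

The recursion tree depth is log_6(10077696) = 9. At each level, the problem size is divided by 6, so it takes 9 divisions to reduce to a base case of size 1. The algorithm makes 2 recursive calls at each level.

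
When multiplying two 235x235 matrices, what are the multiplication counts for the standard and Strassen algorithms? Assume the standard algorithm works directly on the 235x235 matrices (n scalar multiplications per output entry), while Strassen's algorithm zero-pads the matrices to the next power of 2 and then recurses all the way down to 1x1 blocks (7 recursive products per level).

Matrix multiplication for 235x235 matrices:

Strassen's algorithm requires power-of-2 dimensions. Pad 235x235 to 256x256 (next power of 2).

Standard algorithm: 235^3 = 12977875 multiplications
Strassen's algorithm: 7^(log2(256)) = 7^8 = 5764801 multiplications
Savings: 12977875 - 5764801 = 7213074 multiplications

Standard: 12977875 multiplications (235^3). Strassen: 5764801 multiplications (7^8, after padding to 256x256). Strassen reduces 8 recursive multiplications to 7 at each level.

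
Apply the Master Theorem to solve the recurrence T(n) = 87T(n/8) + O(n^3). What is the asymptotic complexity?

Master Theorem for T(n) = 87T(n/8) + O(n^3):

a = 87, b = 8, c = 3
log_b(a) = log_8(87) = 2.1476

Case 3: c = 3 > log_8(87) = 2.1476
T(n) = O(n^3) = O(n^3)

For T(n) = 87T(n/8) + O(n^3): log_8(87) = 2.1476. This is Case 3 of the Master Theorem (c > log_b(a), work dominated by root), giving O(n^3).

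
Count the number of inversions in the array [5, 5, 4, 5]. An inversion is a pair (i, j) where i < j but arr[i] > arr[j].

Finding inversions in [5, 5, 4, 5]:

(0, 2): arr[0]=5 > arr[2]=4
(1, 2): arr[1]=5 > arr[2]=4

Total inversions: 2

The array has 2 inversion(s): (0,2), (1,2). Each pair (i,j) satisfies i < j and arr[i] > arr[j].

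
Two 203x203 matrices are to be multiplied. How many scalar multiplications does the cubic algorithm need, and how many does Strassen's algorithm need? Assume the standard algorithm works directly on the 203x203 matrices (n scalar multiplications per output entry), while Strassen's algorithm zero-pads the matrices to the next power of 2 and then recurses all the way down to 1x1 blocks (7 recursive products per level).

Matrix multiplication for 203x203 matrices:

Strassen's algorithm requires power-of-2 dimensions. Pad 203x203 to 256x256 (next power of 2).

Standard algorithm: 203^3 = 8365427 multiplications
Strassen's algorithm: 7^(log2(256)) = 7^8 = 5764801 multiplications
Savings: 8365427 - 5764801 = 2600626 multiplications

Standard: 8365427 multiplications (203^3). Strassen: 5764801 multiplications (7^8, after padding to 256x256). Strassen reduces 8 recursive multiplications to 7 at each level.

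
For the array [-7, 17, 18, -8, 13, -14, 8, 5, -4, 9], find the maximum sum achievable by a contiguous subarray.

Using Kadane's algorithm on [-7, 17, 18, -8, 13, -14, 8, 5, -4, 9]:

Scanning through the array:
Position 1 (value 17): max_ending_here = 17, max_so_far = 17
Position 2 (value 18): max_ending_here = 35, max_so_far = 35
Position 3 (value -8): max_ending_here = 27, max_so_far = 35
Position 4 (value 13): max_ending_here = 40, max_so_far = 40
Position 5 (value -14): max_ending_here = 26, max_so_far = 40
Position 6 (value 8): max_ending_here = 34, max_so_far = 40
Position 7 (value 5): max_ending_here = 39, max_so_far = 40
Position 8 (value -4): max_ending_here = 35, max_so_far = 40
Position 9 (value 9): max_ending_here = 44, max_so_far = 44

Maximum subarray: [17, 18, -8, 13, -14, 8, 5, -4, 9]
Maximum sum: 44

The maximum subarray is [17, 18, -8, 13, -14, 8, 5, -4, 9] with sum 44. This subarray runs from index 1 to index 9.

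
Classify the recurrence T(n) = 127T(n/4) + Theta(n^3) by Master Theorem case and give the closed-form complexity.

Master Theorem for T(n) = 127T(n/4) + O(n^3):

a = 127, b = 4, c = 3
log_b(a) = log_4(127) = 3.4943

Case 1: c = 3 < log_4(127) = 3.4943
T(n) = O(n^(log_4 127))

For T(n) = 127T(n/4) + O(n^3): log_4(127) = 3.4943. This is Case 1 of the Master Theorem (c < log_b(a), work dominated by leaves), giving O(n^(log_4 127)).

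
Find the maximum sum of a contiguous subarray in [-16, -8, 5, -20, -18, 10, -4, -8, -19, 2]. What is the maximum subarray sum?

Using Kadane's algorithm on [-16, -8, 5, -20, -18, 10, -4, -8, -19, 2]:

Scanning through the array:
Position 1 (value -8): max_ending_here = -8, max_so_far = -8
Position 2 (value 5): max_ending_here = 5, max_so_far = 5
Position 3 (value -20): max_ending_here = -15, max_so_far = 5
Position 4 (value -18): max_ending_here = -18, max_so_far = 5
Position 5 (value 10): max_ending_here = 10, max_so_far = 10
Position 6 (value -4): max_ending_here = 6, max_so_far = 10
Position 7 (value -8): max_ending_here = -2, max_so_far = 10
Position 8 (value -19): max_ending_here = -19, max_so_far = 10
Position 9 (value 2): max_ending_here = 2, max_so_far = 10

Maximum subarray: [10]
Maximum sum: 10

The maximum subarray is [10] with sum 10. This subarray runs from index 5 to index 5.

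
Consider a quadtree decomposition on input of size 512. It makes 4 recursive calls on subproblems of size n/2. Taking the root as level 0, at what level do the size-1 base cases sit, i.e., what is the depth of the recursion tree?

For divide and conquer with division factor 2:

Problem sizes at each level:
Level 0: 512
Level 1: 256
Level 2: 128
Level 3: 64
Level 4: 32
Level 5: 16
Level 6: 8
Level 7: 4
Level 8: 2
Level 9: 1

The root is level 0 and the size-1 base case is level 9 (the tree spans levels 0 through 9, i.e. 10 levels counting the root), so the depth is the number of divisions: log_2(512) = 9

The recursion tree depth is log_2(512) = 9. At each level, the problem size is divided by 2, so it takes 9 divisions to reduce to a base case of size 1. The algorithm makes 4 recursive calls at each level.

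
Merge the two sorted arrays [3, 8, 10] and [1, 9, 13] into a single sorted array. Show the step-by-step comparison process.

Merging process:

Compare 3 vs 1: take 1 from right. Merged: [1]
Compare 3 vs 9: take 3 from left. Merged: [1, 3]
Compare 8 vs 9: take 8 from left. Merged: [1, 3, 8]
Compare 10 vs 9: take 9 from right. Merged: [1, 3, 8, 9]
Compare 10 vs 13: take 10 from left. Merged: [1, 3, 8, 9, 10]
Append remaining from right: [13]. Merged: [1, 3, 8, 9, 10, 13]

Final merged array: [1, 3, 8, 9, 10, 13]
Total comparisons: 5

The merged array is [1, 3, 8, 9, 10, 13], requiring 5 comparisons. The merge step runs in O(n) time where n is the total number of elements.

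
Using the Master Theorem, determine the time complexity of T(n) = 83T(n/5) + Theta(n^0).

Master Theorem for T(n) = 83T(n/5) + O(n^0):

a = 83, b = 5, c = 0
log_b(a) = log_5(83) = 2.7456

Case 1: c = 0 < log_5(83) = 2.7456
T(n) = O(n^(log_5 83))

For T(n) = 83T(n/5) + O(n^0): log_5(83) = 2.7456. This is Case 1 of the Master Theorem (c < log_b(a), work dominated by leaves), giving O(n^(log_5 83)).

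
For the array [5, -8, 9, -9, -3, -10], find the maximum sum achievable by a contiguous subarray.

Using Kadane's algorithm on [5, -8, 9, -9, -3, -10]:

Scanning through the array:
Position 1 (value -8): max_ending_here = -3, max_so_far = 5
Position 2 (value 9): max_ending_here = 9, max_so_far = 9
Position 3 (value -9): max_ending_here = 0, max_so_far = 9
Position 4 (value -3): max_ending_here = -3, max_so_far = 9
Position 5 (value -10): max_ending_here = -10, max_so_far = 9

Maximum subarray: [9]
Maximum sum: 9

The maximum subarray is [9] with sum 9. This subarray runs from index 2 to index 2.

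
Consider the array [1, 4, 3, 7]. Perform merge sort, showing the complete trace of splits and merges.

Merge sort trace:

Split: [1, 4, 3, 7] -> [1, 4] and [3, 7]
  Split: [1, 4] -> [1] and [4]
  Merge: [1] + [4] -> [1, 4]
  Split: [3, 7] -> [3] and [7]
  Merge: [3] + [7] -> [3, 7]
Merge: [1, 4] + [3, 7] -> [1, 3, 4, 7]

Final sorted array: [1, 3, 4, 7]

The merge sort proceeds by recursively splitting the array and merging sorted halves.
After all merges, the sorted array is [1, 3, 4, 7].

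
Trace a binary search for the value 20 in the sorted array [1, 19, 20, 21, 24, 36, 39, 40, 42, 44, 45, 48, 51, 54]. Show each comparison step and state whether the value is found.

Binary search for 20 in [1, 19, 20, 21, 24, 36, 39, 40, 42, 44, 45, 48, 51, 54]:

lo=0, hi=13, mid=6, arr[mid]=39 -> 39 > 20, search left half
lo=0, hi=5, mid=2, arr[mid]=20 -> Found target at index 2!

Binary search finds 20 at index 2 after 2 comparisons. The search repeatedly halves the search space by comparing with the middle element.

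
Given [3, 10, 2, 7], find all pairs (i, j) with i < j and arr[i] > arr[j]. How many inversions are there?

Finding inversions in [3, 10, 2, 7]:

(0, 2): arr[0]=3 > arr[2]=2
(1, 2): arr[1]=10 > arr[2]=2
(1, 3): arr[1]=10 > arr[3]=7

Total inversions: 3

The array has 3 inversion(s): (0,2), (1,2), (1,3). Each pair (i,j) satisfies i < j and arr[i] > arr[j].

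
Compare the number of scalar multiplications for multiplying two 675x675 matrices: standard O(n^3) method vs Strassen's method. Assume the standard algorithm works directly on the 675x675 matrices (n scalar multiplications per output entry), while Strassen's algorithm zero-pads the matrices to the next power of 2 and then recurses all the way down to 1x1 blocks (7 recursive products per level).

Matrix multiplication for 675x675 matrices:

Strassen's algorithm requires power-of-2 dimensions. Pad 675x675 to 1024x1024 (next power of 2).

Standard algorithm: 675^3 = 307546875 multiplications
Strassen's algorithm: 7^(log2(1024)) = 7^10 = 282475249 multiplications
Savings: 307546875 - 282475249 = 25071626 multiplications

Standard: 307546875 multiplications (675^3). Strassen: 282475249 multiplications (7^10, after padding to 1024x1024). Strassen reduces 8 recursive multiplications to 7 at each level.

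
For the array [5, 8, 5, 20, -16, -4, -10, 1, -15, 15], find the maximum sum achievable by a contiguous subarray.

Using Kadane's algorithm on [5, 8, 5, 20, -16, -4, -10, 1, -15, 15]:

Scanning through the array:
Position 1 (value 8): max_ending_here = 13, max_so_far = 13
Position 2 (value 5): max_ending_here = 18, max_so_far = 18
Position 3 (value 20): max_ending_here = 38, max_so_far = 38
Position 4 (value -16): max_ending_here = 22, max_so_far = 38
Position 5 (value -4): max_ending_here = 18, max_so_far = 38
Position 6 (value -10): max_ending_here = 8, max_so_far = 38
Position 7 (value 1): max_ending_here = 9, max_so_far = 38
Position 8 (value -15): max_ending_here = -6, max_so_far = 38
Position 9 (value 15): max_ending_here = 15, max_so_far = 38

Maximum subarray: [5, 8, 5, 20]
Maximum sum: 38

The maximum subarray is [5, 8, 5, 20] with sum 38. This subarray runs from index 0 to index 3.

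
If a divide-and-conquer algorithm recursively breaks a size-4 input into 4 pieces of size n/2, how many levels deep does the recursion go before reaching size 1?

For divide and conquer with division factor 2:

Problem sizes at each level:
Level 0: 4
Level 1: 2
Level 2: 1

The root is level 0 and the size-1 base case is level 2 (the tree spans levels 0 through 2, i.e. 3 levels counting the root), so the depth is the number of divisions: log_2(4) = 2

The recursion tree depth is log_2(4) = 2. At each level, the problem size is divided by 2, so it takes 2 divisions to reduce to a base case of size 1. The algorithm makes 4 recursive calls at each level.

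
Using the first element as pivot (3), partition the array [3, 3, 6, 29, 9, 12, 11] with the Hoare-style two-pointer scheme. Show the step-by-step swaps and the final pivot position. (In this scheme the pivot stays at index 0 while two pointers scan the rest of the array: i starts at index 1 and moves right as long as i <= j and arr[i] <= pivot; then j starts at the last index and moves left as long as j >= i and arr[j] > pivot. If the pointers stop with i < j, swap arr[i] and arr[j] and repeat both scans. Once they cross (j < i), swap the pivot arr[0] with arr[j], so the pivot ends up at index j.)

Hoare-style two-pointer partition with pivot = 3:

Initial array: [3, 3, 6, 29, 9, 12, 11]

Pointers start at i = 1, j = 6.
i ends at 2, j ends at 1: the pointers have crossed (j < i), so scanning stops.

Swap pivot arr[0] with arr[1] to place pivot at position 1: [3, 3, 6, 29, 9, 12, 11]
Pivot position: 1

After partitioning with pivot 3, the array becomes [3, 3, 6, 29, 9, 12, 11]. The pivot is placed at index 1. All elements to the left of the pivot are <= 3, and all elements to the right are > 3.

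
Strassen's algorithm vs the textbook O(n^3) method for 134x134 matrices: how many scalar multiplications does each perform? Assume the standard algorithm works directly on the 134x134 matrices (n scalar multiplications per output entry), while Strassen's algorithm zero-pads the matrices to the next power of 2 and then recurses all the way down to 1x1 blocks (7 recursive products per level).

Matrix multiplication for 134x134 matrices:

Strassen's algorithm requires power-of-2 dimensions. Pad 134x134 to 256x256 (next power of 2).

Standard algorithm: 134^3 = 2406104 multiplications
Strassen's algorithm: 7^(log2(256)) = 7^8 = 5764801 multiplications
Difference: 2406104 - 5764801 = -3358697 (Strassen uses MORE here due to padding overhead — for small or just-over-power-of-2 n, padding can outweigh the per-level savings)

Standard: 2406104 multiplications (134^3). Strassen: 5764801 multiplications (7^8, after padding to 256x256). Strassen reduces 8 recursive multiplications to 7 at each level.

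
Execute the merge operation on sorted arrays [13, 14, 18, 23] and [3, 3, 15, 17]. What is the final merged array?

Merging process:

Compare 13 vs 3: take 3 from right. Merged: [3]
Compare 13 vs 3: take 3 from right. Merged: [3, 3]
Compare 13 vs 15: take 13 from left. Merged: [3, 3, 13]
Compare 14 vs 15: take 14 from left. Merged: [3, 3, 13, 14]
Compare 18 vs 15: take 15 from right. Merged: [3, 3, 13, 14, 15]
Compare 18 vs 17: take 17 from right. Merged: [3, 3, 13, 14, 15, 17]
Append remaining from left: [18, 23]. Merged: [3, 3, 13, 14, 15, 17, 18, 23]

Final merged array: [3, 3, 13, 14, 15, 17, 18, 23]
Total comparisons: 6

The merged array is [3, 3, 13, 14, 15, 17, 18, 23], requiring 6 comparisons. The merge step runs in O(n) time where n is the total number of elements.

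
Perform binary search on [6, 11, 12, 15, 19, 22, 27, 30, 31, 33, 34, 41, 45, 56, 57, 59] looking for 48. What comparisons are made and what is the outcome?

Binary search for 48 in [6, 11, 12, 15, 19, 22, 27, 30, 31, 33, 34, 41, 45, 56, 57, 59]:

lo=0, hi=15, mid=7, arr[mid]=30 -> 30 < 48, search right half
lo=8, hi=15, mid=11, arr[mid]=41 -> 41 < 48, search right half
lo=12, hi=15, mid=13, arr[mid]=56 -> 56 > 48, search left half
lo=12, hi=12, mid=12, arr[mid]=45 -> 45 < 48, search right half
lo=13 > hi=12, target 48 not found

Binary search determines that 48 is not in the array after 4 comparisons. The search space was exhausted without finding the target.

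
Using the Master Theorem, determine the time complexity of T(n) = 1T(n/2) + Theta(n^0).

Master Theorem for T(n) = 1T(n/2) + O(n^0):

a = 1, b = 2, c = 0
log_b(a) = log_2(1) = 0.0000

Case 2: c = 0 = log_2(1) = 0.0000
T(n) = O(n^0 log n) = O(log n)

For T(n) = 1T(n/2) + O(n^0): log_2(1) = 0.0000. This is Case 2 of the Master Theorem (c = log_b(a), equal work at all levels), giving O(log n).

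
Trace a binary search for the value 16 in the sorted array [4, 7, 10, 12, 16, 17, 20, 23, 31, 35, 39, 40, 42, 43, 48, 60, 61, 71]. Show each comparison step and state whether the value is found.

Binary search for 16 in [4, 7, 10, 12, 16, 17, 20, 23, 31, 35, 39, 40, 42, 43, 48, 60, 61, 71]:

lo=0, hi=17, mid=8, arr[mid]=31 -> 31 > 16, search left half
lo=0, hi=7, mid=3, arr[mid]=12 -> 12 < 16, search right half
lo=4, hi=7, mid=5, arr[mid]=17 -> 17 > 16, search left half
lo=4, hi=4, mid=4, arr[mid]=16 -> Found target at index 4!

Binary search finds 16 at index 4 after 4 comparisons. The search repeatedly halves the search space by comparing with the middle element.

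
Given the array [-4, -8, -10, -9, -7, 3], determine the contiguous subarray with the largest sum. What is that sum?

Using Kadane's algorithm on [-4, -8, -10, -9, -7, 3]:

Scanning through the array:
Position 1 (value -8): max_ending_here = -8, max_so_far = -4
Position 2 (value -10): max_ending_here = -10, max_so_far = -4
Position 3 (value -9): max_ending_here = -9, max_so_far = -4
Position 4 (value -7): max_ending_here = -7, max_so_far = -4
Position 5 (value 3): max_ending_here = 3, max_so_far = 3

Maximum subarray: [3]
Maximum sum: 3

The maximum subarray is [3] with sum 3. This subarray runs from index 5 to index 5.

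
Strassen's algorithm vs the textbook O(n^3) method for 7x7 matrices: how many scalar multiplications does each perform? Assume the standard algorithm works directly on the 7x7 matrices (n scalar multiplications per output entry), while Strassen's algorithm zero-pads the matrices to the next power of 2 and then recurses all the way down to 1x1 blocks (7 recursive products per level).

Matrix multiplication for 7x7 matrices:

Strassen's algorithm requires power-of-2 dimensions. Pad 7x7 to 8x8 (next power of 2).

Standard algorithm: 7^3 = 343 multiplications
Strassen's algorithm: 7^(log2(8)) = 7^3 = 343 multiplications
Savings: 343 - 343 = 0 multiplications

Standard: 343 multiplications (7^3). Strassen: 343 multiplications (7^3, after padding to 8x8). Strassen reduces 8 recursive multiplications to 7 at each level.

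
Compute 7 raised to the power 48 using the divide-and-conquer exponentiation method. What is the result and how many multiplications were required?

Computing 7^48 by squaring (build up from 7^1; each line after the first costs one multiplication):

7^1 = 7
7^2 = (7^1)^2 = 7^2 = 49
7^3 = 7 * 7^2 = 7 * 49 = 343
7^6 = (7^3)^2 = 343^2 = 117649
7^12 = (7^6)^2 = 117649^2 = 13841287201
7^24 = (7^12)^2 = 13841287201^2 = 191581231380566414401
7^48 = (7^24)^2 = 191581231380566414401^2 = 36703368217294125441230211032033660188801

Result: 36703368217294125441230211032033660188801
Multiplications needed: 6 (6 lines after 7^1)

7^48 = 36703368217294125441230211032033660188801. Using exponentiation by squaring, this requires 6 multiplications. The key idea: if the exponent is even, square the half-power; if odd, multiply by the base once.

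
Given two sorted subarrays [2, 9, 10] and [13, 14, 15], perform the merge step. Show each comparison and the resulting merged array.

Merging process:

Compare 2 vs 13: take 2 from left. Merged: [2]
Compare 9 vs 13: take 9 from left. Merged: [2, 9]
Compare 10 vs 13: take 10 from left. Merged: [2, 9, 10]
Append remaining from right: [13, 14, 15]. Merged: [2, 9, 10, 13, 14, 15]

Final merged array: [2, 9, 10, 13, 14, 15]
Total comparisons: 3

The merged array is [2, 9, 10, 13, 14, 15], requiring 3 comparisons. The merge step runs in O(n) time where n is the total number of elements.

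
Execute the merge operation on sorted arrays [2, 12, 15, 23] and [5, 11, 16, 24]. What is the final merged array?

Merging process:

Compare 2 vs 5: take 2 from left. Merged: [2]
Compare 12 vs 5: take 5 from right. Merged: [2, 5]
Compare 12 vs 11: take 11 from right. Merged: [2, 5, 11]
Compare 12 vs 16: take 12 from left. Merged: [2, 5, 11, 12]
Compare 15 vs 16: take 15 from left. Merged: [2, 5, 11, 12, 15]
Compare 23 vs 16: take 16 from right. Merged: [2, 5, 11, 12, 15, 16]
Compare 23 vs 24: take 23 from left. Merged: [2, 5, 11, 12, 15, 16, 23]
Append remaining from right: [24]. Merged: [2, 5, 11, 12, 15, 16, 23, 24]

Final merged array: [2, 5, 11, 12, 15, 16, 23, 24]
Total comparisons: 7

The merged array is [2, 5, 11, 12, 15, 16, 23, 24], requiring 7 comparisons. The merge step runs in O(n) time where n is the total number of elements.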